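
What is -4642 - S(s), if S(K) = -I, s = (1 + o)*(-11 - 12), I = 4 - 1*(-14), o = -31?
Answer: -4624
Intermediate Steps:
I = 18 (I = 4 + 14 = 18)
s = 690 (s = (1 - 31)*(-11 - 12) = -30*(-23) = 690)
S(K) = -18 (S(K) = -1*18 = -18)
-4642 - S(s) = -4642 - 1*(-18) = -4642 + 18 = -4624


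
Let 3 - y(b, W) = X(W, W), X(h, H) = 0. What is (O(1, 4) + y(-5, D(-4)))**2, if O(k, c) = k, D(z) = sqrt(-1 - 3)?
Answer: 16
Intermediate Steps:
D(z) = 2*I (D(z) = sqrt(-4) = 2*I)
y(b, W) = 3 (y(b, W) = 3 - 1*0 = 3 + 0 = 3)
(O(1, 4) + y(-5, D(-4)))**2 = (1 + 3)**2 = 4**2 = 16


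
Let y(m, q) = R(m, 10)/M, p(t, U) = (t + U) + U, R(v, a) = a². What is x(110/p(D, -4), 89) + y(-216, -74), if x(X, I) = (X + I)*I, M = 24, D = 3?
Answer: 35803/6 ≈ 5967.2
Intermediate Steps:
p(t, U) = t + 2*U (p(t, U) = (U + t) + U = t + 2*U)
y(m, q) = 25/6 (y(m, q) = 10²/24 = 100*(1/24) = 25/6)
x(X, I) = I*(I + X) (x(X, I) = (I + X)*I = I*(I + X))
x(110/p(D, -4), 89) + y(-216, -74) = 89*(89 + 110/(3 + 2*(-4))) + 25/6 = 89*(89 + 110/(3 - 8)) + 25/6 = 89*(89 + 110/(-5)) + 25/6 = 89*(89 + 110*(-⅕)) + 25/6 = 89*(89 - 22) + 25/6 = 89*67 + 25/6 = 5963 + 25/6 = 35803/6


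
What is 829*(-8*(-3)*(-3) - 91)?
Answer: -135127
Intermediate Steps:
829*(-8*(-3)*(-3) - 91) = 829*(24*(-3) - 91) = 829*(-72 - 91) = 829*(-163) = -135127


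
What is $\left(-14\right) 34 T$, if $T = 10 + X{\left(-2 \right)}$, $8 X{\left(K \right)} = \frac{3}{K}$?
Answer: $- \frac{18683}{4} \approx -4670.8$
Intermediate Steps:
$X{\left(K \right)} = \frac{3}{8 K}$ ($X{\left(K \right)} = \frac{3 \frac{1}{K}}{8} = \frac{3}{8 K}$)
$T = \frac{157}{16}$ ($T = 10 + \frac{3}{8 \left(-2\right)} = 10 + \frac{3}{8} \left(- \frac{1}{2}\right) = 10 - \frac{3}{16} = \frac{157}{16} \approx 9.8125$)
$\left(-14\right) 34 T = \left(-14\right) 34 \cdot \frac{157}{16} = \left(-476\right) \frac{157}{16} = - \frac{18683}{4}$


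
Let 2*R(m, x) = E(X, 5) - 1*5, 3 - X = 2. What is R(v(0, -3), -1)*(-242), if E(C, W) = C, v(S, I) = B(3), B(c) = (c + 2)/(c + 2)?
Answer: 484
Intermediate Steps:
X = 1 (X = 3 - 1*2 = 3 - 2 = 1)
B(c) = 1 (B(c) = (2 + c)/(2 + c) = 1)
v(S, I) = 1
R(m, x) = -2 (R(m, x) = (1 - 1*5)/2 = (1 - 5)/2 = (½)*(-4) = -2)
R(v(0, -3), -1)*(-242) = -2*(-242) = 484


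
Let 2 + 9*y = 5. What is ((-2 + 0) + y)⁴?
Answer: 625/81 ≈ 7.7160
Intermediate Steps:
y = ⅓ (y = -2/9 + (⅑)*5 = -2/9 + 5/9 = ⅓ ≈ 0.33333)
((-2 + 0) + y)⁴ = ((-2 + 0) + ⅓)⁴ = (-2 + ⅓)⁴ = (-5/3)⁴ = 625/81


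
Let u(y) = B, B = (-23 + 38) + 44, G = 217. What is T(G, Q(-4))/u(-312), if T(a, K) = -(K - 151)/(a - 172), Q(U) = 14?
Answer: 137/2655 ≈ 0.051601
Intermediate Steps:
B = 59 (B = 15 + 44 = 59)
T(a, K) = -(-151 + K)/(-172 + a)
u(y) = 59
T(G, Q(-4))/u(-312) = ((151 - 1*14)/(-172 + 217))/59 = ((151 - 14)/45)*(1/59) = ((1/45)*137)*(1/59) = (137/45)*(1/59) = 137/2655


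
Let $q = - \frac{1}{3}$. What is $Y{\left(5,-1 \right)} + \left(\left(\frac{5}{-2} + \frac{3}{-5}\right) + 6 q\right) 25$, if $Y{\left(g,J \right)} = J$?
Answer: $- \frac{257}{2} \approx -128.5$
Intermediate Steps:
$q = - \frac{1}{3}$ ($q = \left(-1\right) \frac{1}{3} = - \frac{1}{3} \approx -0.33333$)
$Y{\left(5,-1 \right)} + \left(\left(\frac{5}{-2} + \frac{3}{-5}\right) + 6 q\right) 25 = -1 + \left(\left(\frac{5}{-2} + \frac{3}{-5}\right) + 6 \left(- \frac{1}{3}\right)\right) 25 = -1 + \left(\left(5 \left(- \frac{1}{2}\right) + 3 \left(- \frac{1}{5}\right)\right) - 2\right) 25 = -1 + \left(\left(- \frac{5}{2} - \frac{3}{5}\right) - 2\right) 25 = -1 + \left(- \frac{31}{10} - 2\right) 25 = -1 - \frac{255}{2} = - \frac{257}{2}$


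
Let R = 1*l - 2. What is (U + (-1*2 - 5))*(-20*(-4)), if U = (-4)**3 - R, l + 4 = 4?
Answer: -5520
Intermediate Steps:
l = 0 (l = -4 + 4 = 0)
R = -2 (R = 1*0 - 2 = 0 - 2 = -2)
U = -62 (U = (-4)**3 - 1*(-2) = -64 + 2 = -62)
(U + (-1*2 - 5))*(-20*(-4)) = (-62 + (-1*2 - 5))*(-20*(-4)) = (-62 + (-2 - 5))*80 = (-62 - 7)*80 = -69*80 = -5520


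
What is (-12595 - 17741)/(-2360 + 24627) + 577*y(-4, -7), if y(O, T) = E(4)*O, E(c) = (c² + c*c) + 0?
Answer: -1644581888/22267 ≈ -73857.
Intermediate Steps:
E(c) = 2*c² (E(c) = (c² + c²) + 0 = 2*c² + 0 = 2*c²)
y(O, T) = 32*O (y(O, T) = (2*4²)*O = (2*16)*O = 32*O)
(-12595 - 17741)/(-2360 + 24627) + 577*y(-4, -7) = (-12595 - 17741)/(-2360 + 24627) + 577*(32*(-4)) = -30336/22267 + 577*(-128) = -30336*1/22267 - 73856 = -30336/22267 - 73856 = -1644581888/22267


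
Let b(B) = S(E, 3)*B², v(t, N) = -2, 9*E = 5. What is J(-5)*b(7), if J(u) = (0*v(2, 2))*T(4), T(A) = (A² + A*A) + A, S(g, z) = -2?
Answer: 0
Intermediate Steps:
E = 5/9 (E = (⅑)*5 = 5/9 ≈ 0.55556)
T(A) = A + 2*A² (T(A) = (A² + A²) + A = 2*A² + A = A + 2*A²)
J(u) = 0 (J(u) = (0*(-2))*(4*(1 + 2*4)) = 0*(4*(1 + 8)) = 0*(4*9) = 0*36 = 0)
b(B) = -2*B²
J(-5)*b(7) = 0*(-2*7²) = 0*(-2*49) = 0*(-98) = 0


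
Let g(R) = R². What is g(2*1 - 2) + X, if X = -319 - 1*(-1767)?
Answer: 1448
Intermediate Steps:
X = 1448 (X = -319 + 1767 = 1448)
g(2*1 - 2) + X = (2*1 - 2)² + 1448 = (2 - 2)² + 1448 = 0² + 1448 = 0 + 1448 = 1448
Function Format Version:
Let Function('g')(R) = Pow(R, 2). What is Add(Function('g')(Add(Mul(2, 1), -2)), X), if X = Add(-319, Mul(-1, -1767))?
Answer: 1448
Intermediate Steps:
X = 1448 (X = Add(-319, 1767) = 1448)
Add(Function('g')(Add(Mul(2, 1), -2)), X) = Add(Pow(Add(Mul(2, 1), -2), 2), 1448) = Add(Pow(Add(2, -2), 2), 1448) = Add(Pow(0, 2), 1448) = Add(0, 1448) = 1448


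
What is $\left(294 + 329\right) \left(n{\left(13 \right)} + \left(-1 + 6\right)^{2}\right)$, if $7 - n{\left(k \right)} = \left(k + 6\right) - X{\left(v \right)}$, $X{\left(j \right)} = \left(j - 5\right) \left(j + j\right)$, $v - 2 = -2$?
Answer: $8099$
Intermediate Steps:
$v = 0$ ($v = 2 - 2 = 0$)
$X{\left(j \right)} = 2 j \left(-5 + j\right)$ ($X{\left(j \right)} = \left(-5 + j\right) 2 j = 2 j \left(-5 + j\right)$)
$n{\left(k \right)} = 1 - k$ ($n{\left(k \right)} = 7 - \left(\left(k + 6\right) - 2 \cdot 0 \left(-5 + 0\right)\right) = 7 - \left(\left(6 + k\right) - 2 \cdot 0 \left(-5\right)\right) = 7 - \left(\left(6 + k\right) - 0\right) = 7 - \left(\left(6 + k\right) + 0\right) = 7 - \left(6 + k\right) = 1 - k$)
$\left(294 + 329\right) \left(n{\left(13 \right)} + \left(-1 + 6\right)^{2}\right) = \left(294 + 329\right) \left(\left(1 - 13\right) + \left(-1 + 6\right)^{2}\right) = 623 \left(\left(1 - 13\right) + 5^{2}\right) = 623 \left(-12 + 25\right) = 623 \cdot 13 = 8099$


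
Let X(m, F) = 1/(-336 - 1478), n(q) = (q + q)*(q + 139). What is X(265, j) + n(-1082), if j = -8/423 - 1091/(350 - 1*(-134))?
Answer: 3701742727/1814 ≈ 2.0407e+6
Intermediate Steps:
n(q) = 2*q*(139 + q) (n(q) = (2*q)*(139 + q) = 2*q*(139 + q))
j = -465365/204732 (j = -8*1/423 - 1091/(350 + 134) = -8/423 - 1091/484 = -465365/204732 ≈ -2.2730)
X(m, F) = -1/1814 (X(m, F) = 1/(-1814) = -1/1814)
X(265, j) + n(-1082) = -1/1814 + 2*(-1082)*(139 - 1082) = -1/1814 + 2*(-1082)*(-943) = -1/1814 + 2040652 = 3701742727/1814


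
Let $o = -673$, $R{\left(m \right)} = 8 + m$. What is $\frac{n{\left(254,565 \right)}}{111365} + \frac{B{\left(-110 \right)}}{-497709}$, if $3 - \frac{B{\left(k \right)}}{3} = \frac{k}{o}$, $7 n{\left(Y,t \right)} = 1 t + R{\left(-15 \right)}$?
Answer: $\frac{60814046707}{87039435360045} \approx 0.00069869$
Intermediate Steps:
$n{\left(Y,t \right)} = -1 + \frac{t}{7}$ ($n{\left(Y,t \right)} = \frac{1 t + \left(8 - 15\right)}{7} = \frac{t - 7}{7} = \frac{-7 + t}{7} = -1 + \frac{t}{7}$)
$B{\left(k \right)} = 9 + \frac{3 k}{673}$ ($B{\left(k \right)} = 9 - 3 \frac{k}{-673} = 9 - 3 k \left(- \frac{1}{673}\right) = 9 - 3 \left(- \frac{k}{673}\right) = 9 + \frac{3 k}{673}$)
$\frac{n{\left(254,565 \right)}}{111365} + \frac{B{\left(-110 \right)}}{-497709} = \frac{-1 + \frac{1}{7} \cdot 565}{111365} + \frac{9 + \frac{3}{673} \left(-110\right)}{-497709} = \left(-1 + \frac{565}{7}\right) \frac{1}{111365} + \left(9 - \frac{330}{673}\right) \left(- \frac{1}{497709}\right) = \frac{558}{7} \cdot \frac{1}{111365} + \frac{5727}{673} \left(- \frac{1}{497709}\right) = \frac{558}{779555} - \frac{1909}{111652719} = \frac{60814046707}{87039435360045}$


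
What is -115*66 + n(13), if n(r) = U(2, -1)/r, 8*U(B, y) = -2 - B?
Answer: -197341/26 ≈ -7590.0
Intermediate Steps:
U(B, y) = -¼ - B/8 (U(B, y) = (-2 - B)/8 = -¼ - B/8)
n(r) = -1/(2*r) (n(r) = (-¼ - ⅛*2)/r = (-¼ - ¼)/r = -1/(2*r))
-115*66 + n(13) = -115*66 - ½/13 = -7590 - ½*1/13 = -7590 - 1/26 = -197341/26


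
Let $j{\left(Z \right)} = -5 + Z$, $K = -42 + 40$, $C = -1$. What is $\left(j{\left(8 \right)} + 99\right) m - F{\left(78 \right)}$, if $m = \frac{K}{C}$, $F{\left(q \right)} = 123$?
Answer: $81$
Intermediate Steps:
$K = -2$
$m = 2$ ($m = - \frac{2}{-1} = \left(-2\right) \left(-1\right) = 2$)
$\left(j{\left(8 \right)} + 99\right) m - F{\left(78 \right)} = \left(\left(-5 + 8\right) + 99\right) 2 - 123 = \left(3 + 99\right) 2 - 123 = 102 \cdot 2 - 123 = 204 - 123 = 81$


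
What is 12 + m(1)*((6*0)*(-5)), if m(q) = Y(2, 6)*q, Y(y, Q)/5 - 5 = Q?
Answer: 12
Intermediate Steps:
Y(y, Q) = 25 + 5*Q
m(q) = 55*q (m(q) = (25 + 5*6)*q = (25 + 30)*q = 55*q)
12 + m(1)*((6*0)*(-5)) = 12 + (55*1)*((6*0)*(-5)) = 12 + 55*(0*(-5)) = 12 + 55*0 = 12 + 0 = 12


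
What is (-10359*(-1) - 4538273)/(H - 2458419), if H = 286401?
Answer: 2263957/1086009 ≈ 2.0847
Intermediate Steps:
(-10359*(-1) - 4538273)/(H - 2458419) = (-10359*(-1) - 4538273)/(286401 - 2458419) = (10359 - 4538273)/(-2172018) = -4527914*(-1/2172018) = 2263957/1086009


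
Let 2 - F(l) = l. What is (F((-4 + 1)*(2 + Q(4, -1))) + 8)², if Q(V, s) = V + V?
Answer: 1600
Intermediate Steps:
Q(V, s) = 2*V
F(l) = 2 - l
(F((-4 + 1)*(2 + Q(4, -1))) + 8)² = ((2 - (-4 + 1)*(2 + 2*4)) + 8)² = ((2 - (-3)*(2 + 8)) + 8)² = ((2 - (-3)*10) + 8)² = ((2 - 1*(-30)) + 8)² = ((2 + 30) + 8)² = (32 + 8)² = 40² = 1600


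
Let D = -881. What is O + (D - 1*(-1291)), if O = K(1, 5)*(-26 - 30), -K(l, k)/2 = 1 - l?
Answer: 410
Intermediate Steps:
K(l, k) = -2 + 2*l (K(l, k) = -2*(1 - l) = -2 + 2*l)
O = 0 (O = (-2 + 2*1)*(-26 - 30) = (-2 + 2)*(-56) = 0*(-56) = 0)
O + (D - 1*(-1291)) = 0 + (-881 - 1*(-1291)) = 0 + (-881 + 1291) = 0 + 410 = 410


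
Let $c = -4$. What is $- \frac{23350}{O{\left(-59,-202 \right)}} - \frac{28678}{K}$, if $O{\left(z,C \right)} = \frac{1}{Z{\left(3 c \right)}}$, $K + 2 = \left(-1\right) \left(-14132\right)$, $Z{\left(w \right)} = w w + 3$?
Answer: $- \frac{24250273589}{7065} \approx -3.4325 \cdot 10^{6}$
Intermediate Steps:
$Z{\left(w \right)} = 3 + w^{2}$ ($Z{\left(w \right)} = w^{2} + 3 = 3 + w^{2}$)
$K = 14130$ ($K = -2 - -14132 = -2 + 14132 = 14130$)
$O{\left(z,C \right)} = \frac{1}{147}$ ($O{\left(z,C \right)} = \frac{1}{3 + \left(3 \left(-4\right)\right)^{2}} = \frac{1}{3 + \left(-12\right)^{2}} = \frac{1}{3 + 144} = \frac{1}{147}$)
$- \frac{23350}{O{\left(-59,-202 \right)}} - \frac{28678}{K} = - 23350 \frac{1}{\frac{1}{147}} - \frac{28678}{14130} = \left(-23350\right) 147 - \frac{14339}{7065} = -3432450 - \frac{14339}{7065} = - \frac{24250273589}{7065}$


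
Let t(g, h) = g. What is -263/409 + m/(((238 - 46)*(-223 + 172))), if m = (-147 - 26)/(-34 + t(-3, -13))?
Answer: -95356709/148182336 ≈ -0.64351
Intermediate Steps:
m = 173/37 (m = (-147 - 26)/(-34 - 3) = -173/(-37) = -173*(-1/37) = 173/37 ≈ 4.6757)
-263/409 + m/(((238 - 46)*(-223 + 172))) = -263/409 + 173/(37*(((238 - 46)*(-223 + 172)))) = -263*1/409 + 173/(37*((192*(-51)))) = -263/409 + (173/37)/(-9792) = -263/409 + (173/37)*(-1/9792) = -263/409 - 173/362304 = -95356709/148182336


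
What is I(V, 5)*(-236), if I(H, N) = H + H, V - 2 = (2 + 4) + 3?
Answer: -5192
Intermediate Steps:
V = 11 (V = 2 + ((2 + 4) + 3) = 2 + (6 + 3) = 2 + 9 = 11)
I(H, N) = 2*H
I(V, 5)*(-236) = (2*11)*(-236) = 22*(-236) = -5192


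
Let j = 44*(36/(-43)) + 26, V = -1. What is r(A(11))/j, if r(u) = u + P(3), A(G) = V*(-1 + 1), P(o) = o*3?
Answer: -387/466 ≈ -0.83047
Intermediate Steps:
P(o) = 3*o
A(G) = 0 (A(G) = -(-1 + 1) = -1*0 = 0)
j = -466/43 (j = 44*(36*(-1/43)) + 26 = 44*(-36/43) + 26 = -1584/43 + 26 = -466/43 ≈ -10.837)
r(u) = 9 + u (r(u) = u + 3*3 = u + 9 = 9 + u)
r(A(11))/j = (9 + 0)/(-466/43) = 9*(-43/466) = -387/466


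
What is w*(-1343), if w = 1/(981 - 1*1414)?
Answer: 1343/433 ≈ 3.1016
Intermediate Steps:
w = -1/433 (w = 1/(981 - 1414) = 1/(-433) = -1/433 ≈ -0.0023095)
w*(-1343) = -1/433*(-1343) = 1343/433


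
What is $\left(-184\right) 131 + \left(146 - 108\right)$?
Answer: $-24066$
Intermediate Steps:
$\left(-184\right) 131 + \left(146 - 108\right) = -24104 + \left(146 - 108\right) = -24104 + 38 = -24066$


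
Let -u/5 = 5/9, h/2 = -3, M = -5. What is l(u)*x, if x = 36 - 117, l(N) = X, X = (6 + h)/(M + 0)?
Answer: 0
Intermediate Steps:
h = -6 (h = 2*(-3) = -6)
u = -25/9 ≈ -2.7778
X = 0 (X = (6 - 6)/(-5 + 0) = 0/(-5) = 0*(-⅕) = 0)
l(N) = 0
x = -81
l(u)*x = 0*(-81) = 0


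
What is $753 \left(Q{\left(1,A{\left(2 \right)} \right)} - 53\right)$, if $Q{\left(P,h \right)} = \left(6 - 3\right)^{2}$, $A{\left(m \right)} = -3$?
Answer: $-33132$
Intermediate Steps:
$Q{\left(P,h \right)} = 9$ ($Q{\left(P,h \right)} = 3^{2} = 9$)
$753 \left(Q{\left(1,A{\left(2 \right)} \right)} - 53\right) = 753 \left(9 - 53\right) = 753 \left(-44\right) = -33132$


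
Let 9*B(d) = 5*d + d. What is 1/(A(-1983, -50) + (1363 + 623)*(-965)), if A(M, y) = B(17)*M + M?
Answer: -1/1940947 ≈ -5.1521e-7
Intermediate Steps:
B(d) = 2*d/3 (B(d) = (5*d + d)/9 = (6*d)/9 = 2*d/3)
A(M, y) = 37*M/3 (A(M, y) = ((⅔)*17)*M + M = 34*M/3 + M = 37*M/3)
1/(A(-1983, -50) + (1363 + 623)*(-965)) = 1/((37/3)*(-1983) + (1363 + 623)*(-965)) = 1/(-24457 + 1986*(-965)) = 1/(-24457 - 1916490) = 1/(-1940947) = -1/1940947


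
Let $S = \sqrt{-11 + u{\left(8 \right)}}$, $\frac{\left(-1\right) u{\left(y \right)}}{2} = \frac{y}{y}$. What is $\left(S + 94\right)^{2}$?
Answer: $\left(94 + i \sqrt{13}\right)^{2} \approx 8823.0 + 677.84 i$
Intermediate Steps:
$u{\left(y \right)} = -2$ ($u{\left(y \right)} = - 2 \frac{y}{y} = \left(-2\right) 1 = -2$)
$S = i \sqrt{13}$ ($S = \sqrt{-11 - 2} = \sqrt{-13} = i \sqrt{13} \approx 3.6056 i$)
$\left(S + 94\right)^{2} = \left(i \sqrt{13} + 94\right)^{2} = \left(94 + i \sqrt{13}\right)^{2}$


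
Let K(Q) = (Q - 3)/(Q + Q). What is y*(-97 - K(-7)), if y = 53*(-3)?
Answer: 108756/7 ≈ 15537.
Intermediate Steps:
K(Q) = (-3 + Q)/(2*Q) (K(Q) = (-3 + Q)/((2*Q)) = (-3 + Q)*(1/(2*Q)) = (-3 + Q)/(2*Q))
y = -159
y*(-97 - K(-7)) = -159*(-97 - (-3 - 7)/(2*(-7))) = -159*(-97 - (-1)*(-10)/(2*7)) = -159*(-97 - 1*5/7) = -159*(-97 - 5/7) = -159*(-684/7) = 108756/7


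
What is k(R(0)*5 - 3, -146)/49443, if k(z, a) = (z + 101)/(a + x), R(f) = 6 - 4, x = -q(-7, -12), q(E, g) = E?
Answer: -36/2290859 ≈ -1.5715e-5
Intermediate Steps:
x = 7 (x = -1*(-7) = 7)
R(f) = 2
k(z, a) = (101 + z)/(7 + a) (k(z, a) = (z + 101)/(a + 7) = (101 + z)/(7 + a))
k(R(0)*5 - 3, -146)/49443 = ((101 + (2*5 - 3))/(7 - 146))/49443 = ((101 + (10 - 3))/(-139))*(1/49443) = -(101 + 7)/139*(1/49443) = -1/139*108*(1/49443) = -108/139*1/49443 = -36/2290859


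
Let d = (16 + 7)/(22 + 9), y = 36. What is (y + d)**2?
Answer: 1297321/961 ≈ 1350.0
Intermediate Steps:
d = 23/31 ≈ 0.74194
(y + d)**2 = (36 + 23/31)**2 = (1139/31)**2 = 1297321/961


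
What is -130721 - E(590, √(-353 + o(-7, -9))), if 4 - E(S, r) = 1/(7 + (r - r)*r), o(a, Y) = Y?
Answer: -915074/7 ≈ -1.3072e+5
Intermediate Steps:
E(S, r) = 27/7 (E(S, r) = 4 - 1/(7 + (r - r)*r) = 4 - 1/(7 + 0*r) = 4 - 1/(7 + 0) = 4 - 1/7 = 4 - 1*⅐ = 4 - ⅐ = 27/7)
-130721 - E(590, √(-353 + o(-7, -9))) = -130721 - 1*27/7 = -130721 - 27/7 = -915074/7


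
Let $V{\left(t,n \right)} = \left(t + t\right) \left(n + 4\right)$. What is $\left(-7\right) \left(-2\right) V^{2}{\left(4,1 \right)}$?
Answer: $22400$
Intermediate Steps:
$V{\left(t,n \right)} = 2 t \left(4 + n\right)$
$\left(-7\right) \left(-2\right) V^{2}{\left(4,1 \right)} = \left(-7\right) \left(-2\right) \left(2 \cdot 4 \left(4 + 1\right)\right)^{2} = 14 \left(2 \cdot 4 \cdot 5\right)^{2} = 14 \cdot 40^{2} = 14 \cdot 1600 = 22400$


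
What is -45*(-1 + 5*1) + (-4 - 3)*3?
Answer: -201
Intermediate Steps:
-45*(-1 + 5*1) + (-4 - 3)*3 = -45*(-1 + 5) - 7*3 = -45*4 - 21 = -180 - 21 = -201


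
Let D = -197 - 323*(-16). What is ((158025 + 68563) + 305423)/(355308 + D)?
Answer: 177337/120093 ≈ 1.4767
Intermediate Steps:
D = 4971 (D = -197 + 5168 = 4971)
((158025 + 68563) + 305423)/(355308 + D) = ((158025 + 68563) + 305423)/(355308 + 4971) = (226588 + 305423)/360279 = 532011*(1/360279) = 177337/120093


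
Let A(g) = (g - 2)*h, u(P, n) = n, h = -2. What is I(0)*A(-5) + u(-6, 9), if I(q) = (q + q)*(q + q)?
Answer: 9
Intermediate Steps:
I(q) = 4*q² (I(q) = (2*q)*(2*q) = 4*q²)
A(g) = 4 - 2*g (A(g) = (g - 2)*(-2) = (-2 + g)*(-2) = 4 - 2*g)
I(0)*A(-5) + u(-6, 9) = (4*0²)*(4 - 2*(-5)) + 9 = (4*0)*(4 + 10) + 9 = 0*14 + 9 = 0 + 9 = 9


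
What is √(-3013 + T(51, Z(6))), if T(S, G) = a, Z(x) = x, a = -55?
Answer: 2*I*√767 ≈ 55.39*I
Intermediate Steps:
T(S, G) = -55
√(-3013 + T(51, Z(6))) = √(-3013 - 55) = √(-3068) = 2*I*√767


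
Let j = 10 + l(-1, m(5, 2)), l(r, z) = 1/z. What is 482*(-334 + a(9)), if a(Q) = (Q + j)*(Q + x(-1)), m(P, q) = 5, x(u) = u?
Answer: -434764/5 ≈ -86953.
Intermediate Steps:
j = 51/5 (j = 10 + 1/5 = 10 + ⅕ = 51/5 ≈ 10.200)
a(Q) = (-1 + Q)*(51/5 + Q) (a(Q) = (Q + 51/5)*(Q - 1) = (51/5 + Q)*(-1 + Q) = (-1 + Q)*(51/5 + Q))
482*(-334 + a(9)) = 482*(-334 + (-51/5 + 9² + (46/5)*9)) = 482*(-334 + (-51/5 + 81 + 414/5)) = 482*(-334 + 768/5) = 482*(-902/5) = -434764/5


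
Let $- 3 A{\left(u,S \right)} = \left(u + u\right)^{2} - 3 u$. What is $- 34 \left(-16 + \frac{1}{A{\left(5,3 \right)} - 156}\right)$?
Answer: $\frac{300934}{553} \approx 544.18$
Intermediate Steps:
$A{\left(u,S \right)} = u - \frac{4 u^{2}}{3}$ ($A{\left(u,S \right)} = - \frac{\left(u + u\right)^{2} - 3 u}{3} = - \frac{\left(2 u\right)^{2} - 3 u}{3} = - \frac{4 u^{2} - 3 u}{3} = - \frac{- 3 u + 4 u^{2}}{3} = u - \frac{4 u^{2}}{3}$)
$- 34 \left(-16 + \frac{1}{A{\left(5,3 \right)} - 156}\right) = - 34 \left(-16 + \frac{1}{\frac{1}{3} \cdot 5 \left(3 - 20\right) - 156}\right) = - 34 \left(-16 + \frac{1}{\frac{1}{3} \cdot 5 \left(-17\right) - 156}\right) = - 34 \left(-16 + \frac{1}{- \frac{85}{3} - 156}\right) = - 34 \left(-16 + \frac{1}{- \frac{553}{3}}\right) = - 34 \left(-16 - \frac{3}{553}\right) = \left(-34\right) \left(- \frac{8851}{553}\right) = \frac{300934}{553}$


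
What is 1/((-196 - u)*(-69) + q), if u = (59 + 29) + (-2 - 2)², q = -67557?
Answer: -1/46857 ≈ -2.1342e-5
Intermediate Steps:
u = 104 (u = 88 + (-4)² = 88 + 16 = 104)
1/((-196 - u)*(-69) + q) = 1/((-196 - 1*104)*(-69) - 67557) = 1/((-196 - 104)*(-69) - 67557) = 1/(-300*(-69) - 67557) = 1/(20700 - 67557) = 1/(-46857) = -1/46857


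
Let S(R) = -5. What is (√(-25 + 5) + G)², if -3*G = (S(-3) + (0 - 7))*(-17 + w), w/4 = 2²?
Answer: 4*(2 - I*√5)² ≈ -4.0 - 35.777*I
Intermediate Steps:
w = 16 (w = 4*2² = 4*4 = 16)
G = -4 (G = -(-5 + (0 - 7))*(-17 + 16)/3 = -(-5 - 7)*(-1)/3 = -(-4)*(-1) = -⅓*12 = -4)
(√(-25 + 5) + G)² = (√(-25 + 5) - 4)² = (√(-20) - 4)² = (2*I*√5 - 4)² = (-4 + 2*I*√5)²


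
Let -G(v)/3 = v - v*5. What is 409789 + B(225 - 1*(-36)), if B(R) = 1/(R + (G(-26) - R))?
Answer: 127854167/312 ≈ 4.0979e+5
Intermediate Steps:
G(v) = 12*v (G(v) = -3*(v - v*5) = -3*(v - 5*v) = -(-12)*v = 12*v)
B(R) = -1/312 (B(R) = 1/(R + (12*(-26) - R)) = 1/(R + (-312 - R)) = 1/(-312) = -1/312)
409789 + B(225 - 1*(-36)) = 409789 - 1/312 = 127854167/312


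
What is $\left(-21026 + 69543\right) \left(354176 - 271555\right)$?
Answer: $4008523057$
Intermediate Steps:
$\left(-21026 + 69543\right) \left(354176 - 271555\right) = 48517 \cdot 82621 = 4008523057$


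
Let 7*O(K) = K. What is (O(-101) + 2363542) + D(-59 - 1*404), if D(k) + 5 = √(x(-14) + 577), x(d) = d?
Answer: 16544658/7 + √563 ≈ 2.3635e+6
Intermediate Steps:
O(K) = K/7
D(k) = -5 + √563 (D(k) = -5 + √(-14 + 577) = -5 + √563)
(O(-101) + 2363542) + D(-59 - 1*404) = ((⅐)*(-101) + 2363542) + (-5 + √563) = (-101/7 + 2363542) + (-5 + √563) = 16544693/7 + (-5 + √563) = 16544658/7 + √563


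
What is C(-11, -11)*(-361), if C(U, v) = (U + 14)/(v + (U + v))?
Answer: 361/11 ≈ 32.818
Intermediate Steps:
C(U, v) = (14 + U)/(U + 2*v)
C(-11, -11)*(-361) = ((14 - 11)/(-11 + 2*(-11)))*(-361) = (3/(-11 - 22))*(-361) = (3/(-33))*(-361) = -1/33*3*(-361) = -1/11*(-361) = 361/11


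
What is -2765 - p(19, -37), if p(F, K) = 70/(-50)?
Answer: -13818/5 ≈ -2763.6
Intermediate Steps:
p(F, K) = -7/5 (p(F, K) = 70*(-1/50) = -7/5)
-2765 - p(19, -37) = -2765 - 1*(-7/5) = -2765 + 7/5 = -13818/5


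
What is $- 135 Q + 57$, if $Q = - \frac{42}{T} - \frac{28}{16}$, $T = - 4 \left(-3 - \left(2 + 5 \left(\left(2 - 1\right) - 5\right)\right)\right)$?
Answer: $\frac{795}{4} \approx 198.75$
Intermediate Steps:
$T = -60$ ($T = - 4 \left(-3 - \left(2 + 5 \left(1 - 5\right)\right)\right) = - 4 \left(-3 - -18\right) = - 4 \left(-3 + \left(20 - 2\right)\right) = - 4 \left(-3 + 18\right) = \left(-4\right) 15 = -60$)
$Q = - \frac{21}{20}$ ($Q = - \frac{42}{-60} - \frac{28}{16} = \left(-42\right) \left(- \frac{1}{60}\right) - \frac{7}{4} = \frac{7}{10} - \frac{7}{4} = - \frac{21}{20} \approx -1.05$)
$- 135 Q + 57 = \left(-135\right) \left(- \frac{21}{20}\right) + 57 = \frac{567}{4} + 57 = \frac{795}{4}$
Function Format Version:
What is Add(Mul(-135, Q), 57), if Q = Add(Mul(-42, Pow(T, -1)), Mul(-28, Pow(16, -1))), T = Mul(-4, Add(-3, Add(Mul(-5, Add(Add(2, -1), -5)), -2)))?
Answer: Rational(795, 4) ≈ 198.75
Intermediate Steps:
T = -60 (T = Mul(-4, Add(-3, Add(Mul(-5, Add(1, -5)), -2))) = Mul(-4, Add(-3, Add(Mul(-5, -4), -2))) = Mul(-4, Add(-3, Add(20, -2))) = Mul(-4, Add(-3, 18)) = Mul(-4, 15) = -60)
Q = Rational(-21, 20) (Q = Add(Mul(-42, Pow(-60, -1)), Mul(-28, Pow(16, -1))) = Add(Mul(-42, Rational(-1, 60)), Mul(-28, Rational(1, 16))) = Add(Rational(7, 10), Rational(-7, 4)) = Rational(-21, 20) ≈ -1.0500)
Add(Mul(-135, Q), 57) = Add(Mul(-135, Rational(-21, 20)), 57) = Add(Rational(567, 4), 57) = Rational(795, 4)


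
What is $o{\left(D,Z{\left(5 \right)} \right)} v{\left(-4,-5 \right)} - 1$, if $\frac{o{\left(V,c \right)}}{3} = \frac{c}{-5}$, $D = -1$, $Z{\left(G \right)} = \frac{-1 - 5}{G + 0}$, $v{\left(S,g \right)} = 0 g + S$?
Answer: $- \frac{97}{25} \approx -3.88$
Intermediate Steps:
$v{\left(S,g \right)} = S$ ($v{\left(S,g \right)} = 0 + S = S$)
$Z{\left(G \right)} = - \frac{6}{G}$
$o{\left(V,c \right)} = - \frac{3 c}{5}$ ($o{\left(V,c \right)} = 3 \frac{c}{-5} = 3 c \left(- \frac{1}{5}\right) = 3 \left(- \frac{c}{5}\right) = - \frac{3 c}{5}$)
$o{\left(D,Z{\left(5 \right)} \right)} v{\left(-4,-5 \right)} - 1 = - \frac{3 \left(- \frac{6}{5}\right)}{5} \left(-4\right) - 1 = - \frac{3 \left(\left(-6\right) \frac{1}{5}\right)}{5} \left(-4\right) - 1 = \left(- \frac{3}{5}\right) \left(- \frac{6}{5}\right) \left(-4\right) - 1 = \frac{18}{25} \left(-4\right) - 1 = - \frac{72}{25} - 1 = - \frac{97}{25}$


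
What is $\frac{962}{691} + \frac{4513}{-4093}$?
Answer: $\frac{818983}{2828263} \approx 0.28957$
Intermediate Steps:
$\frac{962}{691} + \frac{4513}{-4093} = 962 \cdot \frac{1}{691} + 4513 \left(- \frac{1}{4093}\right) = \frac{962}{691} - \frac{4513}{4093} = \frac{818983}{2828263}$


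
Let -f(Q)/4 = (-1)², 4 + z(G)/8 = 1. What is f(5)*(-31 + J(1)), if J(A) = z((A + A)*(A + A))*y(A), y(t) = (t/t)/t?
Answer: 220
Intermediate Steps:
z(G) = -24 (z(G) = -32 + 8*1 = -32 + 8 = -24)
y(t) = 1/t
f(Q) = -4 (f(Q) = -4*(-1)² = -4*1 = -4)
J(A) = -24/A
f(5)*(-31 + J(1)) = -4*(-31 - 24/1) = -4*(-31 - 24*1) = -4*(-31 - 24) = -4*(-55) = 220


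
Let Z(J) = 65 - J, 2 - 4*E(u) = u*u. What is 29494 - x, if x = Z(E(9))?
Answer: 117637/4 ≈ 29409.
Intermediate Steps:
E(u) = 1/2 - u**2/4 (E(u) = 1/2 - u*u/4 = 1/2 - u**2/4)
x = 339/4 (x = 65 - (1/2 - 1/4*9**2) = 65 - (1/2 - 1/4*81) = 65 - (1/2 - 81/4) = 65 - 1*(-79/4) = 65 + 79/4 = 339/4 ≈ 84.750)
29494 - x = 29494 - 1*339/4 = 29494 - 339/4 = 117637/4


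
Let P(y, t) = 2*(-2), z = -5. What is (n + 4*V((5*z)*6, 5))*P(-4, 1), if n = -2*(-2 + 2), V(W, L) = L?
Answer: -80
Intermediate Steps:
P(y, t) = -4
n = 0 (n = -2*0 = 0)
(n + 4*V((5*z)*6, 5))*P(-4, 1) = (0 + 4*5)*(-4) = (0 + 20)*(-4) = 20*(-4) = -80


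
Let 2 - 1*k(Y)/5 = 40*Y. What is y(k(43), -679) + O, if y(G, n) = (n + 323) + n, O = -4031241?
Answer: -4032276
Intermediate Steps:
k(Y) = 10 - 200*Y
y(G, n) = 323 + 2*n (y(G, n) = (323 + n) + n = 323 + 2*n)
y(k(43), -679) + O = (323 + 2*(-679)) - 4031241 = (323 - 1358) - 4031241 = -1035 - 4031241 = -4032276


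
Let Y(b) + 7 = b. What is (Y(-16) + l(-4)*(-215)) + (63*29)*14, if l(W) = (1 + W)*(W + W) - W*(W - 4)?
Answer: 27275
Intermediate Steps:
Y(b) = -7 + b
l(W) = -W*(-4 + W) + 2*W*(1 + W) (l(W) = (1 + W)*(2*W) - W*(-4 + W) = 2*W*(1 + W) - W*(-4 + W) = -W*(-4 + W) + 2*W*(1 + W))
(Y(-16) + l(-4)*(-215)) + (63*29)*14 = ((-7 - 16) - 4*(6 - 4)*(-215)) + (63*29)*14 = (-23 - 4*2*(-215)) + 1827*14 = (-23 - 8*(-215)) + 25578 = (-23 + 1720) + 25578 = 1697 + 25578 = 27275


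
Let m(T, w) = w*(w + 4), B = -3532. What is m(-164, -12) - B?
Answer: 3628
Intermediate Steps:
m(T, w) = w*(4 + w)
m(-164, -12) - B = -12*(4 - 12) - 1*(-3532) = -12*(-8) + 3532 = 96 + 3532 = 3628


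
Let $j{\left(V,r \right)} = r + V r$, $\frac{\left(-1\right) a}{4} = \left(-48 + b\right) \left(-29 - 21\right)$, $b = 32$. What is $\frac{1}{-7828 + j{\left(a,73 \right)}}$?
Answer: $- \frac{1}{241355} \approx -4.1433 \cdot 10^{-6}$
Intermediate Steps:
$a = -3200$ ($a = - 4 \left(-48 + 32\right) \left(-29 - 21\right) = - 4 \left(\left(-16\right) \left(-50\right)\right) = \left(-4\right) 800 = -3200$)
$\frac{1}{-7828 + j{\left(a,73 \right)}} = \frac{1}{-7828 + 73 \left(1 - 3200\right)} = \frac{1}{-7828 + 73 \left(-3199\right)} = \frac{1}{-7828 - 233527} = \frac{1}{-241355} = - \frac{1}{241355}$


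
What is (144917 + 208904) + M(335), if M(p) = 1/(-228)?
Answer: 80671187/228 ≈ 3.5382e+5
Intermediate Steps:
M(p) = -1/228
(144917 + 208904) + M(335) = (144917 + 208904) - 1/228 = 353821 - 1/228 = 80671187/228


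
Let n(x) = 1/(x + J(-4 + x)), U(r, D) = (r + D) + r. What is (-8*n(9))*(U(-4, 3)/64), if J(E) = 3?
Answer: 5/96 ≈ 0.052083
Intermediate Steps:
U(r, D) = D + 2*r (U(r, D) = (D + r) + r = D + 2*r)
n(x) = 1/(3 + x) (n(x) = 1/(x + 3) = 1/(3 + x))
(-8*n(9))*(U(-4, 3)/64) = (-8/(3 + 9))*((3 + 2*(-4))/64) = (-8/12)*((3 - 8)*(1/64)) = (-8*1/12)*(-5*1/64) = -2/3*(-5/64) = 5/96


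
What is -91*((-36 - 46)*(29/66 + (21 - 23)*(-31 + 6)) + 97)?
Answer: 12129208/33 ≈ 3.6755e+5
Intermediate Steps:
-91*((-36 - 46)*(29/66 + (21 - 23)*(-31 + 6)) + 97) = -91*(-82*(29*(1/66) - 2*(-25)) + 97) = -91*(-82*(29/66 + 50) + 97) = -91*(-82*3329/66 + 97) = -91*(-136489/33 + 97) = -91*(-133288/33) = 12129208/33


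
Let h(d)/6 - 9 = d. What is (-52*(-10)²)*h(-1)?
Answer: -249600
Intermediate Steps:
h(d) = 54 + 6*d
(-52*(-10)²)*h(-1) = (-52*(-10)²)*(54 + 6*(-1)) = (-52*100)*(54 - 6) = -5200*48 = -249600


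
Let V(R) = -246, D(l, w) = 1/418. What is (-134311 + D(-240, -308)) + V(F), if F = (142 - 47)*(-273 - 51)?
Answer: -56244825/418 ≈ -1.3456e+5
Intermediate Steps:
D(l, w) = 1/418
F = -30780 (F = 95*(-324) = -30780)
(-134311 + D(-240, -308)) + V(F) = (-134311 + 1/418) - 246 = -56141997/418 - 246 = -56244825/418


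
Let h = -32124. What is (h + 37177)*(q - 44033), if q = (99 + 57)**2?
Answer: -99528941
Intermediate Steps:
q = 24336 (q = 156**2 = 24336)
(h + 37177)*(q - 44033) = (-32124 + 37177)*(24336 - 44033) = 5053*(-19697) = -99528941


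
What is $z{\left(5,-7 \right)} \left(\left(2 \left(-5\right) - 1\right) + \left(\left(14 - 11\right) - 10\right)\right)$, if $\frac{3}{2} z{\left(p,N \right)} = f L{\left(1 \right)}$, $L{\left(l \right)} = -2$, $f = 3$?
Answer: $72$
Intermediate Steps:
$z{\left(p,N \right)} = -4$ ($z{\left(p,N \right)} = \frac{2 \cdot 3 \left(-2\right)}{3} = \frac{2}{3} \left(-6\right) = -4$)
$z{\left(5,-7 \right)} \left(\left(2 \left(-5\right) - 1\right) + \left(\left(14 - 11\right) - 10\right)\right) = - 4 \left(\left(2 \left(-5\right) - 1\right) + \left(\left(14 - 11\right) - 10\right)\right) = - 4 \left(\left(-10 - 1\right) + \left(3 - 10\right)\right) = - 4 \left(-11 - 7\right) = \left(-4\right) \left(-18\right) = 72$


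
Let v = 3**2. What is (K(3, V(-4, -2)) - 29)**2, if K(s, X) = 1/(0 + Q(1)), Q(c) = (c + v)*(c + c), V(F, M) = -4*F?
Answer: 335241/400 ≈ 838.10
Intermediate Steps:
v = 9
Q(c) = 2*c*(9 + c) (Q(c) = (c + 9)*(c + c) = (9 + c)*(2*c) = 2*c*(9 + c))
K(s, X) = 1/20 (K(s, X) = 1/(0 + 2*1*(9 + 1)) = 1/(0 + 2*1*10) = 1/(0 + 20) = 1/20)
(K(3, V(-4, -2)) - 29)**2 = (1/20 - 29)**2 = (-579/20)**2 = 335241/400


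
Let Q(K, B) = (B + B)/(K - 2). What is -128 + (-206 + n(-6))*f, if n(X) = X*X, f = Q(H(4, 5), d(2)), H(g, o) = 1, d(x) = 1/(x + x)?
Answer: -43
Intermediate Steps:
d(x) = 1/(2*x)
Q(K, B) = 2*B/(-2 + K) (Q(K, B) = (2*B)/(-2 + K) = 2*B/(-2 + K))
f = -1/2 (f = 2*((1/2)/2)/(-2 + 1) = 2*((1/2)*(1/2))/(-1) = 2*(1/4)*(-1) = -1/2 ≈ -0.50000)
n(X) = X**2
-128 + (-206 + n(-6))*f = -128 + (-206 + (-6)**2)*(-1/2) = -128 + (-206 + 36)*(-1/2) = -128 - 170*(-1/2) = -128 + 85 = -43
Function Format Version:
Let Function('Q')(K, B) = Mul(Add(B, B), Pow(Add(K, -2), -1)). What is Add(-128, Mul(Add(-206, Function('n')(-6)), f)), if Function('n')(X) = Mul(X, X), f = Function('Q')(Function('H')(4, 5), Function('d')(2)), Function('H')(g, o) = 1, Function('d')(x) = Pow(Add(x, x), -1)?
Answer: -43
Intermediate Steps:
Function('d')(x) = Mul(Rational(1, 2), Pow(x, -1)) (Function('d')(x) = Pow(Mul(2, x), -1) = Mul(Rational(1, 2), Pow(x, -1)))
Function('Q')(K, B) = Mul(2, B, Pow(Add(-2, K), -1)) (Function('Q')(K, B) = Mul(Mul(2, B), Pow(Add(-2, K), -1)) = Mul(2, B, Pow(Add(-2, K), -1)))
f = Rational(-1, 2) (f = Mul(2, Mul(Rational(1, 2), Pow(2, -1)), Pow(Add(-2, 1), -1)) = Mul(2, Mul(Rational(1, 2), Rational(1, 2)), Pow(-1, -1)) = Mul(2, Rational(1, 4), -1) = Rational(-1, 2) ≈ -0.50000)
Function('n')(X) = Pow(X, 2)
Add(-128, Mul(Add(-206, Function('n')(-6)), f)) = Add(-128, Mul(Add(-206, Pow(-6, 2)), Rational(-1, 2))) = Add(-128, Mul(Add(-206, 36), Rational(-1, 2))) = Add(-128, Mul(-170, Rational(-1, 2))) = Add(-128, 85) = -43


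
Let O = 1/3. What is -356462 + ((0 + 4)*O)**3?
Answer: -9624410/27 ≈ -3.5646e+5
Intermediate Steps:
O = 1/3 ≈ 0.33333
-356462 + ((0 + 4)*O)**3 = -356462 + ((0 + 4)*(1/3))**3 = -356462 + (4*(1/3))**3 = -356462 + (4/3)**3 = -356462 + 64/27 = -9624410/27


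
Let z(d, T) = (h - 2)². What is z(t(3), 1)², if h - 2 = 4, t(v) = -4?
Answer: 256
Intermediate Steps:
h = 6 (h = 2 + 4 = 6)
z(d, T) = 16 (z(d, T) = (6 - 2)² = 4² = 16)
z(t(3), 1)² = 16² = 256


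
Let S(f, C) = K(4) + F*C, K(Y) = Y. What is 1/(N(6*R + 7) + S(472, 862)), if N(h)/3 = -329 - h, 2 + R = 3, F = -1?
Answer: -1/1884 ≈ -0.00053079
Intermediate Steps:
R = 1 (R = -2 + 3 = 1)
S(f, C) = 4 - C
N(h) = -987 - 3*h (N(h) = 3*(-329 - h) = -987 - 3*h)
1/(N(6*R + 7) + S(472, 862)) = 1/((-987 - 3*(6*1 + 7)) + (4 - 1*862)) = 1/((-987 - 3*(6 + 7)) + (4 - 862)) = 1/((-987 - 3*13) - 858) = 1/((-987 - 39) - 858) = 1/(-1026 - 858) = 1/(-1884) = -1/1884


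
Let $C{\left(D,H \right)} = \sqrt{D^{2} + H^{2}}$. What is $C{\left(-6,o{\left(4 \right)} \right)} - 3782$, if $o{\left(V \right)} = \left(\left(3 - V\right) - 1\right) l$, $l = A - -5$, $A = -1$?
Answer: $-3772$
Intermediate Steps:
$l = 4$ ($l = -1 - -5 = -1 + 5 = 4$)
$o{\left(V \right)} = 8 - 4 V$ ($o{\left(V \right)} = \left(\left(3 - V\right) - 1\right) 4 = \left(2 - V\right) 4 = 8 - 4 V$)
$C{\left(-6,o{\left(4 \right)} \right)} - 3782 = \sqrt{\left(-6\right)^{2} + \left(8 - 16\right)^{2}} - 3782 = \sqrt{36 + \left(8 - 16\right)^{2}} - 3782 = \sqrt{36 + \left(-8\right)^{2}} - 3782 = \sqrt{36 + 64} - 3782 = \sqrt{100} - 3782 = 10 - 3782 = -3772$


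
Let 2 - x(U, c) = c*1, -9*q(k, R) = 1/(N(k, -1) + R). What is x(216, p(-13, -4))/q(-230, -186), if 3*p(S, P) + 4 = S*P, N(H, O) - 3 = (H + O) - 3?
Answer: -52542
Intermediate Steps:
N(H, O) = H + O (N(H, O) = 3 + ((H + O) - 3) = 3 + (-3 + H + O) = H + O)
q(k, R) = -1/(9*(-1 + R + k)) (q(k, R) = -1/(9*((k - 1) + R)) = -1/(9*((-1 + k) + R)) = -1/(9*(-1 + R + k)))
p(S, P) = -4/3 + P*S/3 (p(S, P) = -4/3 + (S*P)/3 = -4/3 + (P*S)/3 = -4/3 + P*S/3)
x(U, c) = 2 - c
x(216, p(-13, -4))/q(-230, -186) = (2 - (-4/3 + (⅓)*(-4)*(-13)))/((-1/(-9 + 9*(-186) + 9*(-230)))) = (2 - (-4/3 + 52/3))/((-1/(-9 - 1674 - 2070))) = (2 - 1*16)/((-1/(-3753))) = (2 - 16)/((-1*(-1/3753))) = -14/1/3753 = -14*3753 = -52542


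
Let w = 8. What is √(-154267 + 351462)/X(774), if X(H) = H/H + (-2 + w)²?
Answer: √197195/37 ≈ 12.002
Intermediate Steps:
X(H) = 37 (X(H) = H/H + (-2 + 8)² = 1 + 6² = 1 + 36 = 37)
√(-154267 + 351462)/X(774) = √(-154267 + 351462)/37 = √197195*(1/37) = √197195/37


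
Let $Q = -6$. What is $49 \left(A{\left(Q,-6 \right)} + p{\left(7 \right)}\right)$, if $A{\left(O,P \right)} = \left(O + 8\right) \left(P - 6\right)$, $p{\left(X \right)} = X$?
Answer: $-833$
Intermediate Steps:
$A{\left(O,P \right)} = \left(-6 + P\right) \left(8 + O\right)$ ($A{\left(O,P \right)} = \left(8 + O\right) \left(-6 + P\right) = \left(-6 + P\right) \left(8 + O\right)$)
$49 \left(A{\left(Q,-6 \right)} + p{\left(7 \right)}\right) = 49 \left(\left(-48 - -36 + 8 \left(-6\right) - -36\right) + 7\right) = 49 \left(\left(-48 + 36 - 48 + 36\right) + 7\right) = 49 \left(-24 + 7\right) = 49 \left(-17\right) = -833$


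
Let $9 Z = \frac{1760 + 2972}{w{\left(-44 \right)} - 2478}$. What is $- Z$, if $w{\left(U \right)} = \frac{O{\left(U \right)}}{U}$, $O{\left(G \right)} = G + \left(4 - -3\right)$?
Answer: $\frac{208208}{980955} \approx 0.21225$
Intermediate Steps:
$O{\left(G \right)} = 7 + G$ ($O{\left(G \right)} = G + \left(4 + 3\right) = G + 7 = 7 + G$)
$w{\left(U \right)} = \frac{7 + U}{U}$
$Z = - \frac{208208}{980955}$ ($Z = \frac{\left(1760 + 2972\right) \frac{1}{\frac{7 - 44}{-44} - 2478}}{9} = \frac{4732 \frac{1}{\left(- \frac{1}{44}\right) \left(-37\right) - 2478}}{9} = \frac{4732 \frac{1}{\frac{37}{44} - 2478}}{9} = \frac{4732 \frac{1}{- \frac{108995}{44}}}{9} = \frac{4732 \left(- \frac{44}{108995}\right)}{9} = \frac{1}{9} \left(- \frac{208208}{108995}\right) = - \frac{208208}{980955} \approx -0.21225$)
$- Z = \left(-1\right) \left(- \frac{208208}{980955}\right) = \frac{208208}{980955}$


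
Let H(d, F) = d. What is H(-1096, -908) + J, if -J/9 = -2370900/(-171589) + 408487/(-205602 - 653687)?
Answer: -5783999477759/4756275491 ≈ -1216.1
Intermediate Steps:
J = -571121539623/4756275491 (J = -9*(-2370900/(-171589) + 408487/(-205602 - 653687)) = -9*(-2370900*(-1/171589) + 408487/(-859289)) = -9*(2370900/171589 + 408487*(-1/859289)) = -9*(2370900/171589 - 13177/27719) = -9*63457948847/4756275491 = -571121539623/4756275491 ≈ -120.08)
H(-1096, -908) + J = -1096 - 571121539623/4756275491 = -5783999477759/4756275491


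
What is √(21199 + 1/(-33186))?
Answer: √23346683291418/33186 ≈ 145.60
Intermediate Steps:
√(21199 + 1/(-33186)) = √(21199 - 1/33186) = √(703510013/33186) = √23346683291418/33186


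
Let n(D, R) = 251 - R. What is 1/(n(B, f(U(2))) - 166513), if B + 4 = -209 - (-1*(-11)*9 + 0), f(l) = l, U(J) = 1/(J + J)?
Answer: -4/665049 ≈ -6.0146e-6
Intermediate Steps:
U(J) = 1/(2*J)
B = -312 (B = -4 + (-209 - (-1*(-11)*9 + 0)) = -4 + (-209 - (11*9 + 0)) = -4 + (-209 - (99 + 0)) = -4 + (-209 - 1*99) = -4 + (-209 - 99) = -4 - 308 = -312)
1/(n(B, f(U(2))) - 166513) = 1/((251 - 1/(2*2)) - 166513) = 1/((251 - 1*¼) - 166513) = 1/((251 - ¼) - 166513) = 1/(1003/4 - 166513) = 1/(-665049/4) = -4/665049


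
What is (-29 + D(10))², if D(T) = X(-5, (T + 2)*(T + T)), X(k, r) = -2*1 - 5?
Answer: 1296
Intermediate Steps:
X(k, r) = -7 (X(k, r) = -2 - 5 = -7)
D(T) = -7
(-29 + D(10))² = (-29 - 7)² = (-36)² = 1296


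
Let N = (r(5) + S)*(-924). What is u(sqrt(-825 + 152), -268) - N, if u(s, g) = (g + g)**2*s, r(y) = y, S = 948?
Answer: 880572 + 287296*I*sqrt(673) ≈ 8.8057e+5 + 7.4531e+6*I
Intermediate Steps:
u(s, g) = 4*s*g**2 (u(s, g) = (2*g)**2*s = (4*g**2)*s = 4*s*g**2)
N = -880572 (N = (5 + 948)*(-924) = 953*(-924) = -880572)
u(sqrt(-825 + 152), -268) - N = 4*sqrt(-825 + 152)*(-268)**2 - 1*(-880572) = 4*sqrt(-673)*71824 + 880572 = 4*(I*sqrt(673))*71824 + 880572 = 287296*I*sqrt(673) + 880572 = 880572 + 287296*I*sqrt(673)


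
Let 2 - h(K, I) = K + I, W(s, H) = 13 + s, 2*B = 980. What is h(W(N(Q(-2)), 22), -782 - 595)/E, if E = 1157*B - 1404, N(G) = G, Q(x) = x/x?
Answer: 105/43502 ≈ 0.0024137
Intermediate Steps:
Q(x) = 1
B = 490 (B = (1/2)*980 = 490)
h(K, I) = 2 - I - K (h(K, I) = 2 - (K + I) = 2 - (I + K) = 2 + (-I - K) = 2 - I - K)
E = 565526 (E = 1157*490 - 1404 = 566930 - 1404 = 565526)
h(W(N(Q(-2)), 22), -782 - 595)/E = (2 - (-782 - 595) - (13 + 1))/565526 = (2 - 1*(-1377) - 1*14)*(1/565526) = (2 + 1377 - 14)*(1/565526) = 1365*(1/565526) = 105/43502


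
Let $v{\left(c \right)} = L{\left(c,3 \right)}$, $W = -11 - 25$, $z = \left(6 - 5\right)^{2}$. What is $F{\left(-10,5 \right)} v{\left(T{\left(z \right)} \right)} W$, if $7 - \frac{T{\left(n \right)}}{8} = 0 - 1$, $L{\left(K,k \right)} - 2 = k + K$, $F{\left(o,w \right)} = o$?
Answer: $24840$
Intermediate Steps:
$L{\left(K,k \right)} = 2 + K + k$ ($L{\left(K,k \right)} = 2 + \left(k + K\right) = 2 + \left(K + k\right) = 2 + K + k$)
$z = 1$ ($z = 1^{2} = 1$)
$W = -36$
$T{\left(n \right)} = 64$ ($T{\left(n \right)} = 56 - 8 \left(0 - 1\right) = 56 - -8 = 56 + 8 = 64$)
$v{\left(c \right)} = 5 + c$ ($v{\left(c \right)} = 2 + c + 3 = 5 + c$)
$F{\left(-10,5 \right)} v{\left(T{\left(z \right)} \right)} W = - 10 \left(5 + 64\right) \left(-36\right) = \left(-10\right) 69 \left(-36\right) = \left(-690\right) \left(-36\right) = 24840$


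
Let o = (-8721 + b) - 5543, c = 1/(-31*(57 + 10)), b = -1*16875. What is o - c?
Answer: -64675702/2077 ≈ -31139.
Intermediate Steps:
b = -16875
c = -1/2077 (c = 1/(-31*67) = 1/(-2077) = -1/2077 ≈ -0.00048146)
o = -31139 (o = (-8721 - 16875) - 5543 = -25596 - 5543 = -31139)
o - c = -31139 - 1*(-1/2077) = -31139 + 1/2077 = -64675702/2077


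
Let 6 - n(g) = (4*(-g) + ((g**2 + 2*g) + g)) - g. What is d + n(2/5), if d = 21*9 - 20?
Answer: 4391/25 ≈ 175.64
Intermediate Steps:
d = 169 (d = 189 - 20 = 169)
n(g) = 6 - g**2 + 2*g (n(g) = 6 - ((4*(-g) + ((g**2 + 2*g) + g)) - g) = 6 - ((-4*g + (g**2 + 3*g)) - g) = 6 - ((g**2 - g) - g) = 6 - (g**2 - 2*g) = 6 + (-g**2 + 2*g) = 6 - g**2 + 2*g)
d + n(2/5) = 169 + (6 - (2/5)**2 + 2*(2/5)) = 169 + (6 - 1*4/25 + 4/5) = 169 + (6 - 4/25 + 4/5) = 169 + 166/25 = 4391/25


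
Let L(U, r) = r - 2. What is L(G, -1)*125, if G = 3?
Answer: -375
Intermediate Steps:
L(U, r) = -2 + r
L(G, -1)*125 = (-2 - 1)*125 = -3*125 = -375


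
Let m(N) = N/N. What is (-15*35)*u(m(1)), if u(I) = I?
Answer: -525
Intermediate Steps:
m(N) = 1
(-15*35)*u(m(1)) = -15*35*1 = -525*1 = -525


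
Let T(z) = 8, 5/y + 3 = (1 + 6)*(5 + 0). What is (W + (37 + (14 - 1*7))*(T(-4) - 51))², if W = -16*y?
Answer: 14356521/4 ≈ 3.5891e+6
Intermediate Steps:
y = 5/32 (y = 5/(-3 + (1 + 6)*(5 + 0)) = 5/(-3 + 7*5) = 5/(-3 + 35) = 5/32 ≈ 0.15625)
W = -5/2 (W = -16*5/32 = -5/2 ≈ -2.5000)
(W + (37 + (14 - 1*7))*(T(-4) - 51))² = (-5/2 + (37 + (14 - 1*7))*(8 - 51))² = (-5/2 + (37 + (14 - 7))*(-43))² = (-5/2 + (37 + 7)*(-43))² = (-5/2 + 44*(-43))² = (-5/2 - 1892)² = (-3789/2)² = 14356521/4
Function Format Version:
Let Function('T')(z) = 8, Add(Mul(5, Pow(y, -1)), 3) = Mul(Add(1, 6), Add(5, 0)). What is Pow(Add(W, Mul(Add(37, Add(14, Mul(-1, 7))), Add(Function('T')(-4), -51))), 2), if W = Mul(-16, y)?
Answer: Rational(14356521, 4) ≈ 3.5891e+6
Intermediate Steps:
y = Rational(5, 32) (y = Mul(5, Pow(Add(-3, Mul(Add(1, 6), Add(5, 0))), -1)) = Mul(5, Pow(Add(-3, Mul(7, 5)), -1)) = Mul(5, Pow(Add(-3, 35), -1)) = Mul(5, Pow(32, -1)) = Mul(5, Rational(1, 32)) = Rational(5, 32) ≈ 0.15625)
W = Rational(-5, 2) (W = Mul(-16, Rational(5, 32)) = Rational(-5, 2) ≈ -2.5000)
Pow(Add(W, Mul(Add(37, Add(14, Mul(-1, 7))), Add(Function('T')(-4), -51))), 2) = Pow(Add(Rational(-5, 2), Mul(Add(37, Add(14, Mul(-1, 7))), Add(8, -51))), 2) = Pow(Add(Rational(-5, 2), Mul(Add(37, Add(14, -7)), -43)), 2) = Pow(Add(Rational(-5, 2), Mul(Add(37, 7), -43)), 2) = Pow(Add(Rational(-5, 2), Mul(44, -43)), 2) = Pow(Add(Rational(-5, 2), -1892), 2) = Pow(Rational(-3789, 2), 2) = Rational(14356521, 4)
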